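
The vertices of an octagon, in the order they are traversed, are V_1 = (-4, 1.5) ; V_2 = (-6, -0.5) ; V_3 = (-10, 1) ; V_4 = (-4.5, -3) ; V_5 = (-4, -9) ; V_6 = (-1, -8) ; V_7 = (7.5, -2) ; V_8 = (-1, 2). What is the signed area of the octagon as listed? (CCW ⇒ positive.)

Apply the shoelace (surveyor's) formula: 2A = Σ (x_i·y_{i+1} − x_{i+1}·y_i), indices taken mod 8.
Cross-terms: 11, -11, 34.5, 28.5, 23, 62, 13, 6.5  ⇒  Σ = 167.5
Signed area = Σ/2 = 83.75 (positive ⇒ counter-clockwise traversal).

83.75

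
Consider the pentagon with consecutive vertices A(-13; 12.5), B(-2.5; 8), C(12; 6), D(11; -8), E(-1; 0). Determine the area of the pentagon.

183.125

Apply the shoelace formula: 2A = Σ (x_i·y_{i+1} − x_{i+1}·y_i), indices taken mod 5.
A→B: (-13)(8) − (-2.5)(12.5) = -72.75
B→C: (-2.5)(6) − (12)(8) = -111
C→D: (12)(-8) − (11)(6) = -162
D→E: (11)(0) − (-1)(-8) = -8
E→A: (-1)(12.5) − (-13)(0) = -12.5
Σ = -366.25
Area = |Σ|/2 = 183.125.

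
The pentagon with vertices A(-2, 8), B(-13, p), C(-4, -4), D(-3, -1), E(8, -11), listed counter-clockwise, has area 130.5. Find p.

Write out the shoelace sum; only the two edges meeting at B involve p:
2·Area = [((-2)·p − (-13)·8) + ((-13)·(-4) − (-4)·p)] + 75
       = 2·p + 231 = 261
⇒ p = 15.

15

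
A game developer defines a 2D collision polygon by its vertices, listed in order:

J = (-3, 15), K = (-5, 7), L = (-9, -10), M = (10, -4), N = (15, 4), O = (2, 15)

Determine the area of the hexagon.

Apply the surveyor's formula: 2A = Σ (x_i·y_{i+1} − x_{i+1}·y_i), indices taken mod 6.
J→K: (-3)(7) − (-5)(15) = 54
K→L: (-5)(-10) − (-9)(7) = 113
L→M: (-9)(-4) − (10)(-10) = 136
M→N: (10)(4) − (15)(-4) = 100
N→O: (15)(15) − (2)(4) = 217
O→J: (2)(15) − (-3)(15) = 75
Σ = 695
Area = |Σ|/2 = 347.5.

347.5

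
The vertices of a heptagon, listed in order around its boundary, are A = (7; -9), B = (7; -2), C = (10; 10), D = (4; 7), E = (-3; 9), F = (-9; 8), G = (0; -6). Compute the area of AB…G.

Cross-terms: 49, 90, 30, 57, 57, 54, 42  ⇒  Σ = 379
Area = |Σ|/2 = 189.5.

189.5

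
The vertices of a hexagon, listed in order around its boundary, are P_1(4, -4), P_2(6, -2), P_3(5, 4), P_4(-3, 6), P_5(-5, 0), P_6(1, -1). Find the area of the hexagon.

63.5

Apply the surveyor's formula: 2A = Σ (x_i·y_{i+1} − x_{i+1}·y_i), indices taken mod 6.
Σ = (16) + (34) + (42) + (30) + (5) + (0) = 127
Area = |Σ|/2 = 63.5.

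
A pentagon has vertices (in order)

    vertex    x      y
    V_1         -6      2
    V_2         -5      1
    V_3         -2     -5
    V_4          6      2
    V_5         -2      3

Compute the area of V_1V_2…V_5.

Σ = (4) + (27) + (26) + (22) + (14) = 93
Area = |Σ|/2 = 46.5.

46.5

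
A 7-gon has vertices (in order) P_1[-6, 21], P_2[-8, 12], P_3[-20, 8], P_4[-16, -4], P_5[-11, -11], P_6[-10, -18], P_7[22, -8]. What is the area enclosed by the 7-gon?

Σ = (96) + (176) + (208) + (132) + (88) + (476) + (414) = 1590
Area = |Σ|/2 = 795.

795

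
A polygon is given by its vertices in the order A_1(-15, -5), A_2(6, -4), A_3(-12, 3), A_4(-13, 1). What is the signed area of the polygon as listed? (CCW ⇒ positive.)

Cross-terms: 90, -30, 27, 80  ⇒  Σ = 167
Signed area = Σ/2 = 83.5 (positive ⇒ counter-clockwise traversal).

83.5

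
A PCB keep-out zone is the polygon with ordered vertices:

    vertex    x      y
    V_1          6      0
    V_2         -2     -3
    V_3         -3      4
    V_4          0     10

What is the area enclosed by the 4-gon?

62.5

Σ = (-18) + (-17) + (-30) + (-60) = -125
Area = |Σ|/2 = 62.5.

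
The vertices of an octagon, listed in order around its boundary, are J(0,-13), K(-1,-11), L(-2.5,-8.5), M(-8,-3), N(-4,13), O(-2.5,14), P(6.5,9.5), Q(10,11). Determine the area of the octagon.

250.125

Σ = (-13) + (-19) + (-60.5) + (-116) + (-23.5) + (-114.75) + (-23.5) + (-130) = -500.25
Area = |Σ|/2 = 250.125.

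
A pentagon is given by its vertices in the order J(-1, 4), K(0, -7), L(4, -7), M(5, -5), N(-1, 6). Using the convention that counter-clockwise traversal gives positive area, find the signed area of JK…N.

38.5

Apply the shoelace formula: 2A = Σ (x_i·y_{i+1} − x_{i+1}·y_i), indices taken mod 5.
Σ = (7) + (28) + (15) + (25) + (2) = 77
Signed area = Σ/2 = 38.5 (positive ⇒ counter-clockwise traversal).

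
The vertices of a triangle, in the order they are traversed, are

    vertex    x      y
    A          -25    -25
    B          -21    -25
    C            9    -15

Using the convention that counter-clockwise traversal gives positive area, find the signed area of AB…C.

Apply Gauss's area formula: 2A = Σ (x_i·y_{i+1} − x_{i+1}·y_i), indices taken mod 3.
Σ = (100) + (540) + (-600) = 40
Signed area = Σ/2 = 20 (positive ⇒ counter-clockwise traversal).

20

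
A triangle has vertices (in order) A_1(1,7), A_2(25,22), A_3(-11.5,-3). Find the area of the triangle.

Σ = (-153) + (178) + (-77.5) = -52.5
Area = |Σ|/2 = 26.25.

26.25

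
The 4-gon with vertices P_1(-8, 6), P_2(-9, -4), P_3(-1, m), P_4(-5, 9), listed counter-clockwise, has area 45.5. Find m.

Write out the shoelace sum; only the two edges meeting at P_3 involve m:
2·Area = [((-9)·m − (-1)·(-4)) + ((-1)·9 − (-5)·m)] + 128
       = -4·m + 115 = 91
⇒ m = 6.

6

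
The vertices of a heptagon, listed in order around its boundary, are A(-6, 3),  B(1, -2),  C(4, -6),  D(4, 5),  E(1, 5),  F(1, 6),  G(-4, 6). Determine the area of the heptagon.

Σ = (9) + (2) + (44) + (15) + (1) + (30) + (24) = 125
Area = |Σ|/2 = 62.5.

62.5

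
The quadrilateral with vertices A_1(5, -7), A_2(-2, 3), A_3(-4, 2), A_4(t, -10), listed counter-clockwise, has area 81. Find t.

Write out the shoelace sum; only the two edges meeting at A_4 involve t:
2·Area = [((-4)·(-10) − t·2) + (t·(-7) − 5·(-10))] + 9
       = -9·t + 99 = 162
⇒ t = -7.

-7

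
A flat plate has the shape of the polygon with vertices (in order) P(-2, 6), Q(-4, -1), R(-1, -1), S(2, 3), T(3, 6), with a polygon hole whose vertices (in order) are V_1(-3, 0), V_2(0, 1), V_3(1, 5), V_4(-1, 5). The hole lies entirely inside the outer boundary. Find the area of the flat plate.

Outer boundary:
Apply the shoelace formula: 2A = Σ (x_i·y_{i+1} − x_{i+1}·y_i), indices taken mod 5.
Cross-terms: 26, 3, -1, 3, 30  ⇒  Σ = 61
Area = |Σ|/2 = 30.5.
Hole:
Apply Gauss's area formula: 2A = Σ (x_i·y_{i+1} − x_{i+1}·y_i), indices taken mod 4.
V_1→V_2: (-3)(1) − (0)(0) = -3
V_2→V_3: (0)(5) − (1)(1) = -1
V_3→V_4: (1)(5) − (-1)(5) = 10
V_4→V_1: (-1)(0) − (-3)(5) = 15
Σ = 21
Area = |Σ|/2 = 10.5.
Net area = 30.5 − 10.5 = 20.

20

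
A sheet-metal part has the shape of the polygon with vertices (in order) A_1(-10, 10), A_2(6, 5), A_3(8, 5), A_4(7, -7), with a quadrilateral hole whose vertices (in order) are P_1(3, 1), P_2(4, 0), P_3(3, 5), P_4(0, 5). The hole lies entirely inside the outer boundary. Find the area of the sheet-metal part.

97.5

Outer boundary:
Cross-terms: -110, -10, -91, 0  ⇒  Σ = -211
Area = |Σ|/2 = 105.5.
Hole:
Σ = (-4) + (20) + (15) + (-15) = 16
Area = |Σ|/2 = 8.
Net area = 105.5 − 8 = 97.5.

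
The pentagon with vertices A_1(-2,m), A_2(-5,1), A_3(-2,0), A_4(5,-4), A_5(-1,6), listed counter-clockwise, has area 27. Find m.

Write out the shoelace sum; only the two edges meeting at A_1 involve m:
2·Area = [((-1)·m − (-2)·6) + ((-2)·1 − (-5)·m)] + 36
       = 4·m + 46 = 54
⇒ m = 2.

2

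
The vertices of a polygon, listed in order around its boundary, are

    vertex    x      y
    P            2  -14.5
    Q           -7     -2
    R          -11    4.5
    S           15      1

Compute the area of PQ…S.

Σ = (-105.5) + (-53.5) + (-78.5) + (-219.5) = -457
Area = |Σ|/2 = 228.5.

228.5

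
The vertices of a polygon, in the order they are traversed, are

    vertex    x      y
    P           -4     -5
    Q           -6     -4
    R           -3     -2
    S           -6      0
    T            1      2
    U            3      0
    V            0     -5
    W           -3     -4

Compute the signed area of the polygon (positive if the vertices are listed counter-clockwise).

Apply the shoelace formula: 2A = Σ (x_i·y_{i+1} − x_{i+1}·y_i), indices taken mod 8.
P→Q: (-4)(-4) − (-6)(-5) = -14
Q→R: (-6)(-2) − (-3)(-4) = 0
R→S: (-3)(0) − (-6)(-2) = -12
S→T: (-6)(2) − (1)(0) = -12
T→U: (1)(0) − (3)(2) = -6
U→V: (3)(-5) − (0)(0) = -15
V→W: (0)(-4) − (-3)(-5) = -15
W→P: (-3)(-5) − (-4)(-4) = -1
Σ = -75
Signed area = Σ/2 = -37.5 (negative ⇒ clockwise traversal).

-37.5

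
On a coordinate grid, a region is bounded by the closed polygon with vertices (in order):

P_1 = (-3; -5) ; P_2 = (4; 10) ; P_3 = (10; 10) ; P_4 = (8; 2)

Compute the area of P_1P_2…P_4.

Apply the surveyor's formula: 2A = Σ (x_i·y_{i+1} − x_{i+1}·y_i), indices taken mod 4.
Σ = (-10) + (-60) + (-60) + (-34) = -164
Area = |Σ|/2 = 82.

82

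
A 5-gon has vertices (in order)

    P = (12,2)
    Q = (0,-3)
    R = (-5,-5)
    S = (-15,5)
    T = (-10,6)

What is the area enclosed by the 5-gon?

Σ = (-36) + (-15) + (-100) + (-40) + (-92) = -283
Area = |Σ|/2 = 141.5.

141.5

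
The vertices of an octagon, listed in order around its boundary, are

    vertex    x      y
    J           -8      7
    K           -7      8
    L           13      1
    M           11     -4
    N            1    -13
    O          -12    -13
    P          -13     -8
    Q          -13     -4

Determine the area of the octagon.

372.5

Apply the shoelace formula: 2A = Σ (x_i·y_{i+1} − x_{i+1}·y_i), indices taken mod 8.
Cross-terms: -15, -111, -63, -139, -169, -73, -52, -123  ⇒  Σ = -745
Area = |Σ|/2 = 372.5.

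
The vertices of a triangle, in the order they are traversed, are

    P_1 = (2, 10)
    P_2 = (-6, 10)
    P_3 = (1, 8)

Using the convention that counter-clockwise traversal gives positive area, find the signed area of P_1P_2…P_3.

8

Apply the shoelace formula: 2A = Σ (x_i·y_{i+1} − x_{i+1}·y_i), indices taken mod 3.
Σ = (80) + (-58) + (-6) = 16
Signed area = Σ/2 = 8 (positive ⇒ counter-clockwise traversal).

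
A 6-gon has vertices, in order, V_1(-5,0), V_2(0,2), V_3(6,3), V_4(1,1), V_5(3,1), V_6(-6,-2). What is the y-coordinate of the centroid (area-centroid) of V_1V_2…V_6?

52/93

Apply the surveyor's formula. First the cross-terms c_i = x_i·y_{i+1} − x_{i+1}·y_i:
  -10, -12, 3, -2, 0, -10  ⇒  2A = -31, A = -15.5.
Then Σ (y_i + y_{i+1})·c_i = -52, so ȳ = -52 / (6·(-15.5)) = 52/93.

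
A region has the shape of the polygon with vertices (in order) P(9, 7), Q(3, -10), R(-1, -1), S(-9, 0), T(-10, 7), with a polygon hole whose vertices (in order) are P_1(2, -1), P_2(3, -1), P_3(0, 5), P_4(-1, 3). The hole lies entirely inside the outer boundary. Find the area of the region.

Outer boundary:
Cross-terms: -111, -13, -9, -63, -133  ⇒  Σ = -329
Area = |Σ|/2 = 164.5.
Hole:
Cross-terms: 1, 15, 5, -5  ⇒  Σ = 16
Area = |Σ|/2 = 8.
Net area = 164.5 − 8 = 156.5.

156.5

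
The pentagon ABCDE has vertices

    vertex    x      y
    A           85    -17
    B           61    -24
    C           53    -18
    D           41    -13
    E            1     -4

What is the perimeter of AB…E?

174

|AB| = √((-24)² + (-7)²) = √625 = 25
|BC| = √((-8)² + (6)²) = √100 = 10
|CD| = √((-12)² + (5)²) = √169 = 13
|DE| = √((-40)² + (9)²) = √1681 = 41
|EA| = √((84)² + (-13)²) = √7225 = 85
Perimeter = 25 + 10 + 13 + 41 + 85 = 174.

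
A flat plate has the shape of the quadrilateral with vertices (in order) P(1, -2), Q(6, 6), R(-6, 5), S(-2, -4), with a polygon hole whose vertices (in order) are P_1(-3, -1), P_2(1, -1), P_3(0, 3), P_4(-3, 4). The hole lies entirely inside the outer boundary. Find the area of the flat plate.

Outer boundary:
Apply the shoelace formula: 2A = Σ (x_i·y_{i+1} − x_{i+1}·y_i), indices taken mod 4.
P→Q: (1)(6) − (6)(-2) = 18
Q→R: (6)(5) − (-6)(6) = 66
R→S: (-6)(-4) − (-2)(5) = 34
S→P: (-2)(-2) − (1)(-4) = 8
Σ = 126
Area = |Σ|/2 = 63.
Hole:
Σ = (4) + (3) + (9) + (15) = 31
Area = |Σ|/2 = 15.5.
Net area = 63 − 15.5 = 47.5.

47.5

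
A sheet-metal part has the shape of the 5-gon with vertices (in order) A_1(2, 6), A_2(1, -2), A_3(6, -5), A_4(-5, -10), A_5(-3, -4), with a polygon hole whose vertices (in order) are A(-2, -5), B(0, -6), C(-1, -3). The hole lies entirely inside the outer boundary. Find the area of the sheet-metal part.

Outer boundary:
Apply the shoelace formula: 2A = Σ (x_i·y_{i+1} − x_{i+1}·y_i), indices taken mod 5.
Cross-terms: -10, 7, -85, -10, -10  ⇒  Σ = -108
Area = |Σ|/2 = 54.
Hole:
Apply the surveyor's formula: 2A = Σ (x_i·y_{i+1} − x_{i+1}·y_i), indices taken mod 3.
A→B: (-2)(-6) − (0)(-5) = 12
B→C: (0)(-3) − (-1)(-6) = -6
C→A: (-1)(-5) − (-2)(-3) = -1
Σ = 5
Area = |Σ|/2 = 2.5.
Net area = 54 − 2.5 = 51.5.

51.5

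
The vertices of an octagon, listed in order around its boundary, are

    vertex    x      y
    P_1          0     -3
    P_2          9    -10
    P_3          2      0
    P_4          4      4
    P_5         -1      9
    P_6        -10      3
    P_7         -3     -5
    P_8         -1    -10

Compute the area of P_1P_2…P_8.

134.5

Σ = (27) + (20) + (8) + (40) + (87) + (59) + (25) + (3) = 269
Area = |Σ|/2 = 134.5.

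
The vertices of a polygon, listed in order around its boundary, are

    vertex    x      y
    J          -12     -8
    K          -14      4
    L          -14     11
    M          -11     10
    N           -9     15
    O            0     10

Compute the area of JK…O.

161

Apply the surveyor's formula: 2A = Σ (x_i·y_{i+1} − x_{i+1}·y_i), indices taken mod 6.
Cross-terms: -160, -98, -19, -75, -90, 120  ⇒  Σ = -322
Area = |Σ|/2 = 161.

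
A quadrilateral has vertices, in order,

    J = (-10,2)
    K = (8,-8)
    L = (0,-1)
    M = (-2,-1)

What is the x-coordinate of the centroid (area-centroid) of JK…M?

Apply the shoelace formula. First the cross-terms c_i = x_i·y_{i+1} − x_{i+1}·y_i:
  64, -8, -2, -14  ⇒  2A = 40, A = 20.
Then Σ (x_i + x_{i+1})·c_i = -20, so x̄ = -20 / (6·20) = -1/6.

-1/6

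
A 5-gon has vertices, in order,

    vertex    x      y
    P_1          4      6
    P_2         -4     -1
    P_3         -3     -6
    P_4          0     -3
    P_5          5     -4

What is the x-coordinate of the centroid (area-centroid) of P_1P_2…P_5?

Apply the shoelace formula. First the cross-terms c_i = x_i·y_{i+1} − x_{i+1}·y_i:
  20, 21, 9, 15, 46  ⇒  2A = 111, A = 55.5.
Then Σ (x_i + x_{i+1})·c_i = 315, so x̄ = 315 / (6·55.5) = 35/37.

35/37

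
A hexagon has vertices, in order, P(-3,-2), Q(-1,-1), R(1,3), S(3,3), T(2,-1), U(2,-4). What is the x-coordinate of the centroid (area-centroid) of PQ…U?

27/38

Apply the shoelace formula. First the cross-terms c_i = x_i·y_{i+1} − x_{i+1}·y_i:
  1, -2, -6, -9, -6, -16  ⇒  2A = -38, A = -19.
Then Σ (x_i + x_{i+1})·c_i = -81, so x̄ = -81 / (6·(-19)) = 27/38.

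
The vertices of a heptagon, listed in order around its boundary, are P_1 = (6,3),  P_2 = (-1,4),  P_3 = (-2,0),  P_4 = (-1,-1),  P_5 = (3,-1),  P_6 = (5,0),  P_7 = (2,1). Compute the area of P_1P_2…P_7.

Σ = (27) + (8) + (2) + (4) + (5) + (5) + (0) = 51
Area = |Σ|/2 = 25.5.

25.5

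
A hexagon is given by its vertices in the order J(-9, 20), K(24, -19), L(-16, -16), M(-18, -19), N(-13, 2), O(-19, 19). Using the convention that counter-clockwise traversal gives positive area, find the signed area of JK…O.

-841

Apply the shoelace formula: 2A = Σ (x_i·y_{i+1} − x_{i+1}·y_i), indices taken mod 6.
Σ = (-309) + (-688) + (16) + (-283) + (-209) + (-209) = -1682
Signed area = Σ/2 = -841 (negative ⇒ clockwise traversal).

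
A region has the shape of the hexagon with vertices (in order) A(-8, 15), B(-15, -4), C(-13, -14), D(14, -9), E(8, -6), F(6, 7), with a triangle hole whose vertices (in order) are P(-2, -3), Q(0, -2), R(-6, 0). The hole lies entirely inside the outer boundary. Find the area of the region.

472

Outer boundary:
Apply Gauss's area formula: 2A = Σ (x_i·y_{i+1} − x_{i+1}·y_i), indices taken mod 6.
Σ = (257) + (158) + (313) + (-12) + (92) + (146) = 954
Area = |Σ|/2 = 477.
Hole:
Apply the surveyor's formula: 2A = Σ (x_i·y_{i+1} − x_{i+1}·y_i), indices taken mod 3.
P→Q: (-2)(-2) − (0)(-3) = 4
Q→R: (0)(0) − (-6)(-2) = -12
R→P: (-6)(-3) − (-2)(0) = 18
Σ = 10
Area = |Σ|/2 = 5.
Net area = 477 − 5 = 472.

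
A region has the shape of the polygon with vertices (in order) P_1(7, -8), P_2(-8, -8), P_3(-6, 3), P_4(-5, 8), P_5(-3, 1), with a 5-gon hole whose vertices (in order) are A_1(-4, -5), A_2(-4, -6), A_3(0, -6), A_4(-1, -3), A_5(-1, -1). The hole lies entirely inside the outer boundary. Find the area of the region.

Outer boundary:
Apply Gauss's area formula: 2A = Σ (x_i·y_{i+1} − x_{i+1}·y_i), indices taken mod 5.
Σ = (-120) + (-72) + (-33) + (19) + (17) = -189
Area = |Σ|/2 = 94.5.
Hole:
Apply Gauss's area formula: 2A = Σ (x_i·y_{i+1} − x_{i+1}·y_i), indices taken mod 5.
A_1→A_2: (-4)(-6) − (-4)(-5) = 4
A_2→A_3: (-4)(-6) − (0)(-6) = 24
A_3→A_4: (0)(-3) − (-1)(-6) = -6
A_4→A_5: (-1)(-1) − (-1)(-3) = -2
A_5→A_1: (-1)(-5) − (-4)(-1) = 1
Σ = 21
Area = |Σ|/2 = 10.5.
Net area = 94.5 − 10.5 = 84.

84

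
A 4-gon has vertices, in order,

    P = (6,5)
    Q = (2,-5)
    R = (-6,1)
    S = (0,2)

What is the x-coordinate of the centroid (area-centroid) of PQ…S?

Apply Gauss's area formula. First the cross-terms c_i = x_i·y_{i+1} − x_{i+1}·y_i:
  -40, -28, -12, -12  ⇒  2A = -92, A = -46.
Then Σ (x_i + x_{i+1})·c_i = -208, so x̄ = -208 / (6·(-46)) = 52/69.

52/69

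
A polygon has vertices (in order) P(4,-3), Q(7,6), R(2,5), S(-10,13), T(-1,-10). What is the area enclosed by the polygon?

Σ = (45) + (23) + (76) + (113) + (43) = 300
Area = |Σ|/2 = 150.

150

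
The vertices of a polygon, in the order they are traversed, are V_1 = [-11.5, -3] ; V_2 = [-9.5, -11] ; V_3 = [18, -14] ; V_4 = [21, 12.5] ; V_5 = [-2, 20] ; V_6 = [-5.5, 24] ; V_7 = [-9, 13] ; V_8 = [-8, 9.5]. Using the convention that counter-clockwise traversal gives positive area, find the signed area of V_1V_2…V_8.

Apply the surveyor's formula: 2A = Σ (x_i·y_{i+1} − x_{i+1}·y_i), indices taken mod 8.
Cross-terms: 98, 331, 519, 445, 62, 144.5, 18.5, 133.25  ⇒  Σ = 1751.25
Signed area = Σ/2 = 875.625 (positive ⇒ counter-clockwise traversal).

875.625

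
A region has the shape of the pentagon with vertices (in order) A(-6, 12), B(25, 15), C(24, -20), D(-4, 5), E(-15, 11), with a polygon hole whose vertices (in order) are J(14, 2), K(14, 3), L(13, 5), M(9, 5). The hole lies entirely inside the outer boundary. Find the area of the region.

640

Outer boundary:
Apply the surveyor's formula: 2A = Σ (x_i·y_{i+1} − x_{i+1}·y_i), indices taken mod 5.
Cross-terms: -390, -860, 40, 31, -114  ⇒  Σ = -1293
Area = |Σ|/2 = 646.5.
Hole:
Apply the surveyor's formula: 2A = Σ (x_i·y_{i+1} − x_{i+1}·y_i), indices taken mod 4.
J→K: (14)(3) − (14)(2) = 14
K→L: (14)(5) − (13)(3) = 31
L→M: (13)(5) − (9)(5) = 20
M→J: (9)(2) − (14)(5) = -52
Σ = 13
Area = |Σ|/2 = 6.5.
Net area = 646.5 − 6.5 = 640.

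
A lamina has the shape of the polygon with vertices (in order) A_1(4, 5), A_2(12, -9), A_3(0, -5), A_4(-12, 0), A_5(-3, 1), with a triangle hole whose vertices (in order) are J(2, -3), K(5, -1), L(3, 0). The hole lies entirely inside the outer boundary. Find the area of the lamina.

120

Outer boundary:
A_1→A_2: (4)(-9) − (12)(5) = -96
A_2→A_3: (12)(-5) − (0)(-9) = -60
A_3→A_4: (0)(0) − (-12)(-5) = -60
A_4→A_5: (-12)(1) − (-3)(0) = -12
A_5→A_1: (-3)(5) − (4)(1) = -19
Σ = -247
Area = |Σ|/2 = 123.5.
Hole:
Apply the shoelace formula: 2A = Σ (x_i·y_{i+1} − x_{i+1}·y_i), indices taken mod 3.
J→K: (2)(-1) − (5)(-3) = 13
K→L: (5)(0) − (3)(-1) = 3
L→J: (3)(-3) − (2)(0) = -9
Σ = 7
Area = |Σ|/2 = 3.5.
Net area = 123.5 − 3.5 = 120.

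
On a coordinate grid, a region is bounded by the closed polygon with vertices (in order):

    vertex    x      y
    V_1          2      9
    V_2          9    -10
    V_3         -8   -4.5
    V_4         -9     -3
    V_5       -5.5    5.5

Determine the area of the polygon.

182.25

Σ = (-101) + (-120.5) + (-16.5) + (-66) + (-60.5) = -364.5
Area = |Σ|/2 = 182.25.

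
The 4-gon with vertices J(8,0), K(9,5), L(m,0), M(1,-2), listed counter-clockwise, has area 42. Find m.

-4

Write out the shoelace sum; only the two edges meeting at L involve m:
2·Area = [(9·0 − m·5) + (m·(-2) − 1·0)] + 56
       = -7·m + 56 = 84
⇒ m = -4.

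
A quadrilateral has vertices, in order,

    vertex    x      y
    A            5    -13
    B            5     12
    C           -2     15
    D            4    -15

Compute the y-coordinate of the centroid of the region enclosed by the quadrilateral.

272/93

Apply the surveyor's formula. First the cross-terms c_i = x_i·y_{i+1} − x_{i+1}·y_i:
  125, 99, -30, 23  ⇒  2A = 217, A = 108.5.
Then Σ (y_i + y_{i+1})·c_i = 1904, so ȳ = 1904 / (6·108.5) = 272/93.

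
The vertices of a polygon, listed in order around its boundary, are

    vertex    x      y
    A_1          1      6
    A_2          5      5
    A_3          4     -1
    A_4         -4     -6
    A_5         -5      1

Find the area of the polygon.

71.5

Apply the shoelace formula: 2A = Σ (x_i·y_{i+1} − x_{i+1}·y_i), indices taken mod 5.
Cross-terms: -25, -25, -28, -34, -31  ⇒  Σ = -143
Area = |Σ|/2 = 71.5.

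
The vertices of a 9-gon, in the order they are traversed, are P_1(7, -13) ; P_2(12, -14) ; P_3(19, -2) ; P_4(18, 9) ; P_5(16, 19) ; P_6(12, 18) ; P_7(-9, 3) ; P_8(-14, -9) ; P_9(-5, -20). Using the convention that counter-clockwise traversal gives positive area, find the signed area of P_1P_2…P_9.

Apply the surveyor's formula: 2A = Σ (x_i·y_{i+1} − x_{i+1}·y_i), indices taken mod 9.
P_1→P_2: (7)(-14) − (12)(-13) = 58
P_2→P_3: (12)(-2) − (19)(-14) = 242
P_3→P_4: (19)(9) − (18)(-2) = 207
P_4→P_5: (18)(19) − (16)(9) = 198
P_5→P_6: (16)(18) − (12)(19) = 60
P_6→P_7: (12)(3) − (-9)(18) = 198
P_7→P_8: (-9)(-9) − (-14)(3) = 123
P_8→P_9: (-14)(-20) − (-5)(-9) = 235
P_9→P_1: (-5)(-13) − (7)(-20) = 205
Σ = 1526
Signed area = Σ/2 = 763 (positive ⇒ counter-clockwise traversal).

763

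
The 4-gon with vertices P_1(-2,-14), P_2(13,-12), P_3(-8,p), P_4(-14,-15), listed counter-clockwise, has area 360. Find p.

12

Write out the shoelace sum; only the two edges meeting at P_3 involve p:
2·Area = [(13·p − (-8)·(-12)) + ((-8)·(-15) − (-14)·p)] + 372
       = 27·p + 396 = 720
⇒ p = 12.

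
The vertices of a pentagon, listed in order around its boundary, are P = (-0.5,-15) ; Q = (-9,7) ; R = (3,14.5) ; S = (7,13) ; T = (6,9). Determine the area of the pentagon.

Apply the shoelace formula: 2A = Σ (x_i·y_{i+1} − x_{i+1}·y_i), indices taken mod 5.
Σ = (-138.5) + (-151.5) + (-62.5) + (-15) + (-85.5) = -453
Area = |Σ|/2 = 226.5.

226.5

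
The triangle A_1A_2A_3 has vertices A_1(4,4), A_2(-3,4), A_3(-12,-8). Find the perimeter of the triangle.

|A_1A_2| = √((-7)² + (0)²) = √49 = 7
|A_2A_3| = √((-9)² + (-12)²) = √225 = 15
|A_3A_1| = √((16)² + (12)²) = √400 = 20
Perimeter = 7 + 15 + 20 = 42.

42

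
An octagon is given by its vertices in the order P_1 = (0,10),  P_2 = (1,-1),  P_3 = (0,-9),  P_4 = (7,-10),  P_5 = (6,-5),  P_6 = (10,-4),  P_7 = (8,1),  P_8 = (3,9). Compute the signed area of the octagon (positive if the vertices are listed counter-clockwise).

118

Cross-terms: -10, -9, 63, 25, 26, 42, 69, 30  ⇒  Σ = 236
Signed area = Σ/2 = 118 (positive ⇒ counter-clockwise traversal).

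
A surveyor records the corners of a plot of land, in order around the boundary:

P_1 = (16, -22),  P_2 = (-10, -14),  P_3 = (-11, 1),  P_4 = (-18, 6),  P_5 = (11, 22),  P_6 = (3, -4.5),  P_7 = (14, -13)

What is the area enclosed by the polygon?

Cross-terms: -444, -164, -48, -462, -115.5, 24, -100  ⇒  Σ = -1309.5
Area = |Σ|/2 = 654.75.

654.75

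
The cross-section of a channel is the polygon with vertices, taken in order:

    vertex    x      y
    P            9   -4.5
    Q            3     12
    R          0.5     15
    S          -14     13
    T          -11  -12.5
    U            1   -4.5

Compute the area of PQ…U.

396.5

Σ = (121.5) + (39) + (216.5) + (318) + (62) + (36) = 793
Area = |Σ|/2 = 396.5.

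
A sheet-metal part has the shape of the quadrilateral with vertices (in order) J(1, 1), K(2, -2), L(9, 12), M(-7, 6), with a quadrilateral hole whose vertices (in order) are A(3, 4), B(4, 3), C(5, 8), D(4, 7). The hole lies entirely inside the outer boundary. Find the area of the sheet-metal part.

Outer boundary:
J→K: (1)(-2) − (2)(1) = -4
K→L: (2)(12) − (9)(-2) = 42
L→M: (9)(6) − (-7)(12) = 138
M→J: (-7)(1) − (1)(6) = -13
Σ = 163
Area = |Σ|/2 = 81.5.
Hole:
Cross-terms: -7, 17, 3, -5  ⇒  Σ = 8
Area = |Σ|/2 = 4.
Net area = 81.5 − 4 = 77.5.

77.5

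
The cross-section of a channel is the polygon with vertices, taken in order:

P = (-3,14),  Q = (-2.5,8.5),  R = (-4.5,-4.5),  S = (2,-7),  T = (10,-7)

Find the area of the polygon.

Apply the shoelace formula: 2A = Σ (x_i·y_{i+1} − x_{i+1}·y_i), indices taken mod 5.
Cross-terms: 9.5, 49.5, 40.5, 56, 119  ⇒  Σ = 274.5
Area = |Σ|/2 = 137.25.

137.25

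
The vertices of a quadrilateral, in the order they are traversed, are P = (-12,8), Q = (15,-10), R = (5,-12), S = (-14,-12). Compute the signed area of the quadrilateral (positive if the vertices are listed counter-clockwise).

Apply the surveyor's formula: 2A = Σ (x_i·y_{i+1} − x_{i+1}·y_i), indices taken mod 4.
P→Q: (-12)(-10) − (15)(8) = 0
Q→R: (15)(-12) − (5)(-10) = -130
R→S: (5)(-12) − (-14)(-12) = -228
S→P: (-14)(8) − (-12)(-12) = -256
Σ = -614
Signed area = Σ/2 = -307 (negative ⇒ clockwise traversal).

-307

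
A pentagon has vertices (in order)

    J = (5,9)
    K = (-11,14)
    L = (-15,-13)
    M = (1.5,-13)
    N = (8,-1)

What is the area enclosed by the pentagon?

458

Apply Gauss's area formula: 2A = Σ (x_i·y_{i+1} − x_{i+1}·y_i), indices taken mod 5.
Σ = (169) + (353) + (214.5) + (102.5) + (77) = 916
Area = |Σ|/2 = 458.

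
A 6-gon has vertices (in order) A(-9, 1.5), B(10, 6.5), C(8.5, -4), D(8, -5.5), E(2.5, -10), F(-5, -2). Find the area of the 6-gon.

Σ = (-73.5) + (-95.25) + (-14.75) + (-66.25) + (-55) + (-25.5) = -330.25
Area = |Σ|/2 = 165.125.

165.125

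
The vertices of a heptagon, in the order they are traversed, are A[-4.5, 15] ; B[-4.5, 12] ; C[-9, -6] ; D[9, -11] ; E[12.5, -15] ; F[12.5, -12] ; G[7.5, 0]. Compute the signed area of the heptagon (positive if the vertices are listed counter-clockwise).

Apply the shoelace formula: 2A = Σ (x_i·y_{i+1} − x_{i+1}·y_i), indices taken mod 7.
Cross-terms: 13.5, 135, 153, 2.5, 37.5, 90, 112.5  ⇒  Σ = 544
Signed area = Σ/2 = 272 (positive ⇒ counter-clockwise traversal).

272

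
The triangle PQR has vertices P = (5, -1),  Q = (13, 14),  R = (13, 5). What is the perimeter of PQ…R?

|PQ| = √((8)² + (15)²) = √289 = 17
|QR| = √((0)² + (-9)²) = √81 = 9
|RP| = √((-8)² + (-6)²) = √100 = 10
Perimeter = 17 + 9 + 10 = 36.

36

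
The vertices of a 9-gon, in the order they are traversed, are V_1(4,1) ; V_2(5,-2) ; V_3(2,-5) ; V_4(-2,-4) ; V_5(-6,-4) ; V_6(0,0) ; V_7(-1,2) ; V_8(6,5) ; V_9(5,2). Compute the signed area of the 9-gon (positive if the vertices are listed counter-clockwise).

-50.5

Cross-terms: -13, -21, -18, -16, 0, 0, -17, -13, -3  ⇒  Σ = -101
Signed area = Σ/2 = -50.5 (negative ⇒ clockwise traversal).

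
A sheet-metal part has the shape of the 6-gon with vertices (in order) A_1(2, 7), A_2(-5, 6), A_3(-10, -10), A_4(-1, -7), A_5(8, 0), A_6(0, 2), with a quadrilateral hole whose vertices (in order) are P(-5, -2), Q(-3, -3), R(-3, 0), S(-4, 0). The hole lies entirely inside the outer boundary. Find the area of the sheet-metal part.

Outer boundary:
Apply Gauss's area formula: 2A = Σ (x_i·y_{i+1} − x_{i+1}·y_i), indices taken mod 6.
A_1→A_2: (2)(6) − (-5)(7) = 47
A_2→A_3: (-5)(-10) − (-10)(6) = 110
A_3→A_4: (-10)(-7) − (-1)(-10) = 60
A_4→A_5: (-1)(0) − (8)(-7) = 56
A_5→A_6: (8)(2) − (0)(0) = 16
A_6→A_1: (0)(7) − (2)(2) = -4
Σ = 285
Area = |Σ|/2 = 142.5.
Hole:
Apply the surveyor's formula: 2A = Σ (x_i·y_{i+1} − x_{i+1}·y_i), indices taken mod 4.
P→Q: (-5)(-3) − (-3)(-2) = 9
Q→R: (-3)(0) − (-3)(-3) = -9
R→S: (-3)(0) − (-4)(0) = 0
S→P: (-4)(-2) − (-5)(0) = 8
Σ = 8
Area = |Σ|/2 = 4.
Net area = 142.5 − 4 = 138.5.

138.5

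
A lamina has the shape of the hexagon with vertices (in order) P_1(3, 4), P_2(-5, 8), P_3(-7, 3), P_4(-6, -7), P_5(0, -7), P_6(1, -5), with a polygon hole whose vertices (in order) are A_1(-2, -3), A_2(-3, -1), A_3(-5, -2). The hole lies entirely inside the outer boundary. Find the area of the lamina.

Outer boundary:
Σ = (44) + (41) + (67) + (42) + (7) + (19) = 220
Area = |Σ|/2 = 110.
Hole:
Apply the shoelace (surveyor's) formula: 2A = Σ (x_i·y_{i+1} − x_{i+1}·y_i), indices taken mod 3.
Σ = (-7) + (1) + (11) = 5
Area = |Σ|/2 = 2.5.
Net area = 110 − 2.5 = 107.5.

107.5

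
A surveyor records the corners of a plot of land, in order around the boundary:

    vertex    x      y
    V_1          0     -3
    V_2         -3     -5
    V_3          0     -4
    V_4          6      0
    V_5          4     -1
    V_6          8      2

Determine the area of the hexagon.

6.5

Σ = (-9) + (12) + (24) + (-6) + (16) + (-24) = 13
Area = |Σ|/2 = 6.5.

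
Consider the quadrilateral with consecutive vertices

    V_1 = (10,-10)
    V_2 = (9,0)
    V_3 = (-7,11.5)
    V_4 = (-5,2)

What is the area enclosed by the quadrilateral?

133.5

Cross-terms: 90, 103.5, 43.5, 30  ⇒  Σ = 267
Area = |Σ|/2 = 133.5.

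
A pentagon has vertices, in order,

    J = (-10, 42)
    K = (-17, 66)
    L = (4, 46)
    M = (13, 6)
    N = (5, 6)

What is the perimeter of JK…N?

|JK| = √((-7)² + (24)²) = √625 = 25
|KL| = √((21)² + (-20)²) = √841 = 29
|LM| = √((9)² + (-40)²) = √1681 = 41
|MN| = √((-8)² + (0)²) = √64 = 8
|NJ| = √((-15)² + (36)²) = √1521 = 39
Perimeter = 25 + 29 + 41 + 8 + 39 = 142.

142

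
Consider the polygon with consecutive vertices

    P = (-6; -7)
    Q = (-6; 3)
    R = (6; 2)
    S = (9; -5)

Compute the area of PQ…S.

P→Q: (-6)(3) − (-6)(-7) = -60
Q→R: (-6)(2) − (6)(3) = -30
R→S: (6)(-5) − (9)(2) = -48
S→P: (9)(-7) − (-6)(-5) = -93
Σ = -231
Area = |Σ|/2 = 115.5.

115.5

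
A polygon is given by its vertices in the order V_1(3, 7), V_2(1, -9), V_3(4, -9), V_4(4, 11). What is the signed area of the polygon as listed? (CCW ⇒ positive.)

Apply the surveyor's formula: 2A = Σ (x_i·y_{i+1} − x_{i+1}·y_i), indices taken mod 4.
Cross-terms: -34, 27, 80, -5  ⇒  Σ = 68
Signed area = Σ/2 = 34 (positive ⇒ counter-clockwise traversal).

34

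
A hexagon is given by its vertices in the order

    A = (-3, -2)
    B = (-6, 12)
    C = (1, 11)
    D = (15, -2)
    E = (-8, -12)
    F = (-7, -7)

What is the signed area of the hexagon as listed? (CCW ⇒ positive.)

Apply the surveyor's formula: 2A = Σ (x_i·y_{i+1} − x_{i+1}·y_i), indices taken mod 6.
A→B: (-3)(12) − (-6)(-2) = -48
B→C: (-6)(11) − (1)(12) = -78
C→D: (1)(-2) − (15)(11) = -167
D→E: (15)(-12) − (-8)(-2) = -196
E→F: (-8)(-7) − (-7)(-12) = -28
F→A: (-7)(-2) − (-3)(-7) = -7
Σ = -524
Signed area = Σ/2 = -262 (negative ⇒ clockwise traversal).

-262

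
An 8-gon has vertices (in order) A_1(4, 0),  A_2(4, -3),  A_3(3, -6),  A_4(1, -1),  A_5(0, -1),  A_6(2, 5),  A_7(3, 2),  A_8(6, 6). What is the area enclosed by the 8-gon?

26

Σ = (-12) + (-15) + (3) + (-1) + (2) + (-11) + (6) + (-24) = -52
Area = |Σ|/2 = 26.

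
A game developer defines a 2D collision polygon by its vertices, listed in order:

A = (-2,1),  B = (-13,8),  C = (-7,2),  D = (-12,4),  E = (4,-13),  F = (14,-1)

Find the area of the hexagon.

176.5

Apply Gauss's area formula: 2A = Σ (x_i·y_{i+1} − x_{i+1}·y_i), indices taken mod 6.
A→B: (-2)(8) − (-13)(1) = -3
B→C: (-13)(2) − (-7)(8) = 30
C→D: (-7)(4) − (-12)(2) = -4
D→E: (-12)(-13) − (4)(4) = 140
E→F: (4)(-1) − (14)(-13) = 178
F→A: (14)(1) − (-2)(-1) = 12
Σ = 353
Area = |Σ|/2 = 176.5.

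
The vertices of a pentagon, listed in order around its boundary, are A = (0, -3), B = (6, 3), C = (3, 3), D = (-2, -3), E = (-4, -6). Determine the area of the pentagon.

18

Σ = (18) + (9) + (-3) + (0) + (12) = 36
Area = |Σ|/2 = 18.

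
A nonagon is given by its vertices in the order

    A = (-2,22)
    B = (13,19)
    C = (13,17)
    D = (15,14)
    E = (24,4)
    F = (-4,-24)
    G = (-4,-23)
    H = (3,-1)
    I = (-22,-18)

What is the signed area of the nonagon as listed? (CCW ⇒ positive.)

-893

Apply the surveyor's formula: 2A = Σ (x_i·y_{i+1} − x_{i+1}·y_i), indices taken mod 9.
Cross-terms: -324, -26, -73, -276, -560, -4, 73, -76, -520  ⇒  Σ = -1786
Signed area = Σ/2 = -893 (negative ⇒ clockwise traversal).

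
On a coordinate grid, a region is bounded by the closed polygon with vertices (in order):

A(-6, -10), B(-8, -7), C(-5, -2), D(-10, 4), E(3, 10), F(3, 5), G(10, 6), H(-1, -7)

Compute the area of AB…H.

176

Apply Gauss's area formula: 2A = Σ (x_i·y_{i+1} − x_{i+1}·y_i), indices taken mod 8.
A→B: (-6)(-7) − (-8)(-10) = -38
B→C: (-8)(-2) − (-5)(-7) = -19
C→D: (-5)(4) − (-10)(-2) = -40
D→E: (-10)(10) − (3)(4) = -112
E→F: (3)(5) − (3)(10) = -15
F→G: (3)(6) − (10)(5) = -32
G→H: (10)(-7) − (-1)(6) = -64
H→A: (-1)(-10) − (-6)(-7) = -32
Σ = -352
Area = |Σ|/2 = 176.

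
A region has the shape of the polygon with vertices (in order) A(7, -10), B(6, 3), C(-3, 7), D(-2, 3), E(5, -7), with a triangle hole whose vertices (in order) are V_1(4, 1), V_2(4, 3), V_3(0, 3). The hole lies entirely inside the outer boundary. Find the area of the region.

Outer boundary:
Σ = (81) + (51) + (5) + (-1) + (-1) = 135
Area = |Σ|/2 = 67.5.
Hole:
Apply the shoelace (surveyor's) formula: 2A = Σ (x_i·y_{i+1} − x_{i+1}·y_i), indices taken mod 3.
V_1→V_2: (4)(3) − (4)(1) = 8
V_2→V_3: (4)(3) − (0)(3) = 12
V_3→V_1: (0)(1) − (4)(3) = -12
Σ = 8
Area = |Σ|/2 = 4.
Net area = 67.5 − 4 = 63.5.

63.5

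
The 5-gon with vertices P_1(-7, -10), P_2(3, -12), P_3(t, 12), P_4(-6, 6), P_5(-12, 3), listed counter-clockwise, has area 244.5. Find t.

Write out the shoelace sum; only the two edges meeting at P_3 involve t:
2·Area = [(3·12 − t·(-12)) + (t·6 − (-6)·12)] + 309
       = 18·t + 417 = 489
⇒ t = 4.

4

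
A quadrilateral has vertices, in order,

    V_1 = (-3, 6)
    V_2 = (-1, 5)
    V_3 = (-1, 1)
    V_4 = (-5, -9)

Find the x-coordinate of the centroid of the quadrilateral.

-25/9

Apply the shoelace (surveyor's) formula. First the cross-terms c_i = x_i·y_{i+1} − x_{i+1}·y_i:
  -9, 4, 14, -57  ⇒  2A = -48, A = -24.
Then Σ (x_i + x_{i+1})·c_i = 400, so x̄ = 400 / (6·(-24)) = -25/9.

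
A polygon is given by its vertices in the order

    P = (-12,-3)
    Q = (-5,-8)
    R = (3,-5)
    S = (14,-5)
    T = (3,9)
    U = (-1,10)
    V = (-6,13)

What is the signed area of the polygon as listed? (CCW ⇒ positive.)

293

Apply the shoelace formula: 2A = Σ (x_i·y_{i+1} − x_{i+1}·y_i), indices taken mod 7.
P→Q: (-12)(-8) − (-5)(-3) = 81
Q→R: (-5)(-5) − (3)(-8) = 49
R→S: (3)(-5) − (14)(-5) = 55
S→T: (14)(9) − (3)(-5) = 141
T→U: (3)(10) − (-1)(9) = 39
U→V: (-1)(13) − (-6)(10) = 47
V→P: (-6)(-3) − (-12)(13) = 174
Σ = 586
Signed area = Σ/2 = 293 (positive ⇒ counter-clockwise traversal).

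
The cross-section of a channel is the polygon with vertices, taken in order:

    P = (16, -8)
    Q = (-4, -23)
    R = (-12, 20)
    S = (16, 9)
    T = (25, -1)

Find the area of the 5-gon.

804.5

Apply the surveyor's formula: 2A = Σ (x_i·y_{i+1} − x_{i+1}·y_i), indices taken mod 5.
P→Q: (16)(-23) − (-4)(-8) = -400
Q→R: (-4)(20) − (-12)(-23) = -356
R→S: (-12)(9) − (16)(20) = -428
S→T: (16)(-1) − (25)(9) = -241
T→P: (25)(-8) − (16)(-1) = -184
Σ = -1609
Area = |Σ|/2 = 804.5.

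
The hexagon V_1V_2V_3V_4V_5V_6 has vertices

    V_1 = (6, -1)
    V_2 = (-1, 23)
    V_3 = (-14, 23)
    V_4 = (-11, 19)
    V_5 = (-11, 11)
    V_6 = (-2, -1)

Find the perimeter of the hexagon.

74

|V_1V_2| = √((-7)² + (24)²) = √625 = 25
|V_2V_3| = √((-13)² + (0)²) = √169 = 13
|V_3V_4| = √((3)² + (-4)²) = √25 = 5
|V_4V_5| = √((0)² + (-8)²) = √64 = 8
|V_5V_6| = √((9)² + (-12)²) = √225 = 15
|V_6V_1| = √((8)² + (0)²) = √64 = 8
Perimeter = 25 + 13 + 5 + 8 + 15 + 8 = 74.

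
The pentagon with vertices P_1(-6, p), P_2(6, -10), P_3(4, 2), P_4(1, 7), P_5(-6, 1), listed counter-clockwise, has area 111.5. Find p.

The doubled signed area Σ (x_i y_{i+1} − x_{i+1} y_i) is linear in p.
With p=0 it equals 187; the coefficient of p is -12 (from the two edges through P_1).
So -12·p + 187 = 2·111.5 = 223 ⇒ p = -3.

-3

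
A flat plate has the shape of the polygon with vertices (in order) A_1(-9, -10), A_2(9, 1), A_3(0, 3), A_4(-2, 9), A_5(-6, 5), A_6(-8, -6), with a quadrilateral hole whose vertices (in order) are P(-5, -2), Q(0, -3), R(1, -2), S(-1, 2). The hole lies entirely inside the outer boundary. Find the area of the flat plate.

Outer boundary:
A_1→A_2: (-9)(1) − (9)(-10) = 81
A_2→A_3: (9)(3) − (0)(1) = 27
A_3→A_4: (0)(9) − (-2)(3) = 6
A_4→A_5: (-2)(5) − (-6)(9) = 44
A_5→A_6: (-6)(-6) − (-8)(5) = 76
A_6→A_1: (-8)(-10) − (-9)(-6) = 26
Σ = 260
Area = |Σ|/2 = 130.
Hole:
Apply the shoelace formula: 2A = Σ (x_i·y_{i+1} − x_{i+1}·y_i), indices taken mod 4.
Cross-terms: 15, 3, 0, 12  ⇒  Σ = 30
Area = |Σ|/2 = 15.
Net area = 130 − 15 = 115.

115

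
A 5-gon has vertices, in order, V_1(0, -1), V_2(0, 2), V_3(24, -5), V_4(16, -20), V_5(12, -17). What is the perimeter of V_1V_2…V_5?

|V_1V_2| = √((0)² + (3)²) = √9 = 3
|V_2V_3| = √((24)² + (-7)²) = √625 = 25
|V_3V_4| = √((-8)² + (-15)²) = √289 = 17
|V_4V_5| = √((-4)² + (3)²) = √25 = 5
|V_5V_1| = √((-12)² + (16)²) = √400 = 20
Perimeter = 3 + 25 + 17 + 5 + 20 = 70.

70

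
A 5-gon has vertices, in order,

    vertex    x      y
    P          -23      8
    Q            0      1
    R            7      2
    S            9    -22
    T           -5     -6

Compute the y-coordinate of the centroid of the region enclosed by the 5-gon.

Apply the surveyor's formula. First the cross-terms c_i = x_i·y_{i+1} − x_{i+1}·y_i:
  -23, -7, -172, -164, -178  ⇒  2A = -544, A = -272.
Then Σ (y_i + y_{i+1})·c_i = 7448, so ȳ = 7448 / (6·(-272)) = -931/204.

-931/204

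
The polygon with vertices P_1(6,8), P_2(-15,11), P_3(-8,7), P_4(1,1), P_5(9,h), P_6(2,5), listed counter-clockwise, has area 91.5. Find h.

-7

The doubled signed area Σ (x_i y_{i+1} − x_{i+1} y_i) is linear in h.
With h=0 it equals 176; the coefficient of h is -1 (from the two edges through P_5).
So -1·h + 176 = 2·91.5 = 183 ⇒ h = -7.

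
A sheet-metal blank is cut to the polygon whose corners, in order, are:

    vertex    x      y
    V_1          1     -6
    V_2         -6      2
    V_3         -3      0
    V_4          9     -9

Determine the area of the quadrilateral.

Apply Gauss's area formula: 2A = Σ (x_i·y_{i+1} − x_{i+1}·y_i), indices taken mod 4.
Σ = (-34) + (6) + (27) + (-45) = -46
Area = |Σ|/2 = 23.

23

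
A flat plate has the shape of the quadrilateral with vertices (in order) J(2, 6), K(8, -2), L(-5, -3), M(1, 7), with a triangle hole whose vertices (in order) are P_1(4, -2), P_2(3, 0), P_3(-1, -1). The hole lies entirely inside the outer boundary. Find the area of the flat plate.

Outer boundary:
Σ = (-52) + (-34) + (-32) + (-8) = -126
Area = |Σ|/2 = 63.
Hole:
Apply the shoelace formula: 2A = Σ (x_i·y_{i+1} − x_{i+1}·y_i), indices taken mod 3.
Σ = (6) + (-3) + (6) = 9
Area = |Σ|/2 = 4.5.
Net area = 63 − 4.5 = 58.5.

58.5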